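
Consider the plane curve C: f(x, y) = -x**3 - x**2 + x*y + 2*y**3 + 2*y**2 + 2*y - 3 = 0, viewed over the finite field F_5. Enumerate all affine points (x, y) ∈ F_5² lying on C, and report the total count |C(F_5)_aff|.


Affine F_5-points: {(0, 2), (0, 3), (0, 4), (1, 0), (1, 2), (2, 0), (3, 1), (3, 2)}; count = 8.

For each of the 25 pairs (x, y) ∈ F_5², evaluate f(x, y) mod 5. Record the zeros.
  x = 0: [0↦2, 1↦3, 2↦0, 3↦0, 4↦0]  zeros at y ∈ {2, 3, 4}
  x = 1: [0↦0, 1↦2, 2↦0, 3↦1, 4↦2]  zeros at y ∈ {0, 2}
  x = 2: [0↦0, 1↦3, 2↦2, 3↦4, 4↦1]  zeros at y ∈ {0}
  x = 3: [0↦1, 1↦0, 2↦0, 3↦3, 4↦1]  zeros at y ∈ {1, 2}
  x = 4: [0↦2, 1↦2, 2↦3, 3↦2, 4↦1]  zeros at y ∈ ∅
Collecting zeros: affine points = {(0, 2), (0, 3), (0, 4), (1, 0), (1, 2), (2, 0), (3, 1), (3, 2)}.
Total count |C(F_5)_aff| = 8.


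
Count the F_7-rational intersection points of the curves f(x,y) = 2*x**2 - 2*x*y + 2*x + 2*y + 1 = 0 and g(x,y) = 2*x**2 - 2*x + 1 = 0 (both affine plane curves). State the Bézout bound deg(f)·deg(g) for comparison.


Common zeros: ∅; count = 0; Bézout bound = 4.

deg(f) = 2, deg(g) = 2, so Bézout bound = 4.
Scan x ∈ F_7. For each x, list the y ∈ F_7 with f(x, y) ≡ 0 and those with g(x, y) ≡ 0 (mod 7); the common zeros in that column are the intersection.
  x = 0: f ≡ 0 at y ∈ {3}; g ≡ 0 at y ∈ ∅; common: ∅.
  x = 1: f ≡ 0 at y ∈ ∅; g ≡ 0 at y ∈ ∅; common: ∅.
  x = 2: f ≡ 0 at y ∈ {3}; g ≡ 0 at y ∈ ∅; common: ∅.
  x = 3: f ≡ 0 at y ∈ {1}; g ≡ 0 at y ∈ ∅; common: ∅.
  x = 4: f ≡ 0 at y ∈ {1}; g ≡ 0 at y ∈ ∅; common: ∅.
  x = 5: f ≡ 0 at y ∈ {5}; g ≡ 0 at y ∈ ∅; common: ∅.
  x = 6: f ≡ 0 at y ∈ {5}; g ≡ 0 at y ∈ ∅; common: ∅.
Collecting: common zeros = ∅, so the count is 0.
Comparison with the Bézout bound: 0 ≤ 4 = deg(f)·deg(g), as expected for curves with no common component (the affine F_7-count falls short of the bound because intersections may lie at infinity, over extension fields, or carry multiplicity).


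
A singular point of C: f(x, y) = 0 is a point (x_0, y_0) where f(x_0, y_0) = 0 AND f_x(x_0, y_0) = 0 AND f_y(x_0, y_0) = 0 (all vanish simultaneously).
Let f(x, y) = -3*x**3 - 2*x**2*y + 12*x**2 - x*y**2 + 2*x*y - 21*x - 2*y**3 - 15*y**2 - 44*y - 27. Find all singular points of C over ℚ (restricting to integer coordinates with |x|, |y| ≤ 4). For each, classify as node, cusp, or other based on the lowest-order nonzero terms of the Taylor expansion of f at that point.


Singular points: {(2, -3)}; classification: cusp.

Compute partial derivatives:
  f_x = -9*x**2 - 4*x*y + 24*x - y**2 + 2*y - 21.
  f_y = -2*x**2 - 2*x*y + 2*x - 6*y**2 - 30*y - 44.
Scan x_0 ∈ {−4, ..., 4}. For each x_0, f_y(x_0, y) is a polynomial in y; find its integer roots y ∈ {−4, ..., 4}, then test f_x and f at those candidates.
  x = -4: f_y(-4, y) = -6*y**2 - 22*y - 84; no integer root y with |y| ≤ 4.
  x = -3: f_y(-3, y) = -6*y**2 - 24*y - 68; no integer root y with |y| ≤ 4.
  x = -2: f_y(-2, y) = -6*y**2 - 26*y - 56; no integer root y with |y| ≤ 4.
  x = -1: f_y(-1, y) = -6*y**2 - 28*y - 48; no integer root y with |y| ≤ 4.
  x = 0: f_y(0, y) = -6*y**2 - 30*y - 44; no integer root y with |y| ≤ 4.
  x = 1: f_y(1, y) = -6*y**2 - 32*y - 44; no integer root y with |y| ≤ 4.
  x = 2: f_y(2, y) = -6*y**2 - 34*y - 48; vanishes at y ∈ {-3}. (2, -3): f_x = 0, f = 0 — SINGULAR.
  x = 3: f_y(3, y) = -6*y**2 - 36*y - 56; no integer root y with |y| ≤ 4.
  x = 4: f_y(4, y) = -6*y**2 - 38*y - 68; no integer root y with |y| ≤ 4.
Only singular point on the grid: (2, -3).
Classify: substitute x = 2 + u, y = -3 + v and expand: f = -3*u**3 - 2*u**2*v - u*v**2 - 2*v**3 + v**2.
No constant or linear terms (consistent with a singular point). Quadratic part: v**2. Cubic part: -3*u**3 - 2*u**2*v - u*v**2 - 2*v**3.
The quadratic part v**2 is a perfect square, so there is a single (double) tangent line v = 0, i.e. y = -3. Restricting the cubic part to that line (v = 0) leaves -3*u**3 ≠ 0, so f is not divisible by v and the branch is v² ≈ 3*u**3 to lowest order — this is a cusp.
Classification: cusp.


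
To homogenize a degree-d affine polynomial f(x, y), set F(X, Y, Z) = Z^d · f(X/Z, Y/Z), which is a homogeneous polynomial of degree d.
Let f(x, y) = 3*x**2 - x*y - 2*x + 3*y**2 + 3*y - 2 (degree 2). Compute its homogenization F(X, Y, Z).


F(X, Y, Z) = 3*X**2 - X*Y - 2*X*Z + 3*Y**2 + 3*Y*Z - 2*Z**2

deg(f) = 2.
Substitute x = X/Z, y = Y/Z into f, then multiply by Z^2.
  monomial 3·x^2·y^0 ↦ 3·X^2·Y^0·Z^0.
  monomial -1·x^1·y^1 ↦ -1·X^1·Y^1·Z^0.
  monomial -2·x^1·y^0 ↦ -2·X^1·Y^0·Z^1.
  monomial 3·x^0·y^2 ↦ 3·X^0·Y^2·Z^0.
  monomial 3·x^0·y^1 ↦ 3·X^0·Y^1·Z^1.
  monomial -2·x^0·y^0 ↦ -2·X^0·Y^0·Z^2.
Collecting: F(X, Y, Z) = 3*X**2 - X*Y - 2*X*Z + 3*Y**2 + 3*Y*Z - 2*Z**2.


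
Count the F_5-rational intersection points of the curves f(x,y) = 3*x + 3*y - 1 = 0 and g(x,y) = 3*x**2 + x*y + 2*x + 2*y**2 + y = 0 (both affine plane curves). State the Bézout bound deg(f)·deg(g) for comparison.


Common zeros: {(0, 2)}; count = 1; Bézout bound = 2.

deg(f) = 1, deg(g) = 2, so Bézout bound = 2.
Scan x ∈ F_5. For each x, list the y ∈ F_5 with f(x, y) ≡ 0 and those with g(x, y) ≡ 0 (mod 5); the common zeros in that column are the intersection.
  x = 0: f ≡ 0 at y ∈ {2}; g ≡ 0 at y ∈ {0, 2}; common: {2}.
  x = 1: f ≡ 0 at y ∈ {1}; g ≡ 0 at y ∈ {0, 4}; common: ∅.
  x = 2: f ≡ 0 at y ∈ {0}; g ≡ 0 at y ∈ {2, 4}; common: ∅.
  x = 3: f ≡ 0 at y ∈ {4}; g ≡ 0 at y ∈ ∅; common: ∅.
  x = 4: f ≡ 0 at y ∈ {3}; g ≡ 0 at y ∈ ∅; common: ∅.
Collecting: common zeros = {(0, 2)}, so the count is 1.
Comparison with the Bézout bound: 1 ≤ 2 = deg(f)·deg(g), as expected for curves with no common component (the affine F_5-count falls short of the bound because intersections may lie at infinity, over extension fields, or carry multiplicity).


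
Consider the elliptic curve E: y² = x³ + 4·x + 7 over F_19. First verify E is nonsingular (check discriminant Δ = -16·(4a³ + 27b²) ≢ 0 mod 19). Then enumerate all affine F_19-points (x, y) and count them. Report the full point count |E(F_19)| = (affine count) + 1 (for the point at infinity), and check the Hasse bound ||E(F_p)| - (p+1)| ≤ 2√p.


Affine points = {(0, 8), (0, 11), (2, 2), (2, 17), (4, 7), (4, 12), (5, 0), (6, 0), (7, 6), (7, 13), (8, 0), (12, 4), (12, 15), (16, 5), (16, 14)}; affine count = 15; |E(F_19)| = 16.

Discriminant check: Δ ∝ 4a³ + 27b² = 4·4³ + 27·7² = 4·64 + 27·49 ≡ 2 (mod 19). Nonzero ⇒ E is nonsingular.
For each x ∈ F_19, compute rhs = x³ + 4·x + 7 mod 19, then count y ∈ F_19 with y² ≡ rhs.
  x = 0: rhs = 7, matching y values: 8, 11 (2 points).
  x = 1: rhs = 12, matching y values: none (0 points).
  x = 2: rhs = 4, matching y values: 2, 17 (2 points).
  x = 3: rhs = 8, matching y values: none (0 points).
  x = 4: rhs = 11, matching y values: 7, 12 (2 points).
  x = 5: rhs = 0, matching y values: 0 (1 points).
  x = 6: rhs = 0, matching y values: 0 (1 points).
  x = 7: rhs = 17, matching y values: 6, 13 (2 points).
  x = 8: rhs = 0, matching y values: 0 (1 points).
  x = 9: rhs = 12, matching y values: none (0 points).
  x = 10: rhs = 2, matching y values: none (0 points).
  x = 11: rhs = 14, matching y values: none (0 points).
  x = 12: rhs = 16, matching y values: 4, 15 (2 points).
  x = 13: rhs = 14, matching y values: none (0 points).
  x = 14: rhs = 14, matching y values: none (0 points).
  x = 15: rhs = 3, matching y values: none (0 points).
  x = 16: rhs = 6, matching y values: 5, 14 (2 points).
  x = 17: rhs = 10, matching y values: none (0 points).
  x = 18: rhs = 2, matching y values: none (0 points).
Total affine count: 15.
Full point count |E(F_19)| = 15 + 1 = 16.
Hasse bound: |16 − (19+1)| = |-4| = 4 ≤ 2√19 ≈ 8.7178 ✓.


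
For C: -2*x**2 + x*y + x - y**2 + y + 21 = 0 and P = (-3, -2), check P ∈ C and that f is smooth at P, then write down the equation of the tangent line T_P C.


Tangent line at P: 11*x + 2*y + 37 = 0.

Step 1: f(-3, -2) = 0, so P lies on C.
Step 2: partial derivatives
  f_x(x, y) = -4*x + y + 1, f_y(x, y) = x - 2*y + 1.
  f_x(P) = 11, f_y(P) = 2 (gradient nonzero, so P is smooth).
Step 3: tangent line at P: 11·(x − -3) + 2·(y − -2) = 0.
Expanding: 11*x + 2*y + 37 = 0.


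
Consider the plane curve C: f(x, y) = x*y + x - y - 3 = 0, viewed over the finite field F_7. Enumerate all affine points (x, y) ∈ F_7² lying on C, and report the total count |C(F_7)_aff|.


Affine F_7-points: {(0, 4), (2, 1), (3, 0), (4, 2), (5, 3), (6, 5)}; count = 6.

For each of the 49 pairs (x, y) ∈ F_7², evaluate f(x, y) mod 7. Record the zeros.
  x = 0: [0↦4, 1↦3, 2↦2, 3↦1, 4↦0, 5↦6, 6↦5]  zeros at y ∈ {4}
  x = 1: [0↦5, 1↦5, 2↦5, 3↦5, 4↦5, 5↦5, 6↦5]  zeros at y ∈ ∅
  x = 2: [0↦6, 1↦0, 2↦1, 3↦2, 4↦3, 5↦4, 6↦5]  zeros at y ∈ {1}
  x = 3: [0↦0, 1↦2, 2↦4, 3↦6, 4↦1, 5↦3, 6↦5]  zeros at y ∈ {0}
  x = 4: [0↦1, 1↦4, 2↦0, 3↦3, 4↦6, 5↦2, 6↦5]  zeros at y ∈ {2}
  x = 5: [0↦2, 1↦6, 2↦3, 3↦0, 4↦4, 5↦1, 6↦5]  zeros at y ∈ {3}
  x = 6: [0↦3, 1↦1, 2↦6, 3↦4, 4↦2, 5↦0, 6↦5]  zeros at y ∈ {5}
Collecting zeros: affine points = {(0, 4), (2, 1), (3, 0), (4, 2), (5, 3), (6, 5)}.
Total count |C(F_7)_aff| = 6.


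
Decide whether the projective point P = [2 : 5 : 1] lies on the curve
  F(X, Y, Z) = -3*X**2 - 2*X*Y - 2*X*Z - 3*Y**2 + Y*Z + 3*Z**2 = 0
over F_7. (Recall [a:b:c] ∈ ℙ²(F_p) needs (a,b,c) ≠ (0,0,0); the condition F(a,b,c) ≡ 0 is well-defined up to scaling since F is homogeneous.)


F(2,5,1) ≡ 2 (mod 7); P is NOT on the curve.

Evaluate F(2, 5, 1) term-by-term (mod 7).
  -3*X**2 ↦ -3·4·1·1 = -12
  -2*X*Y ↦ -2·2·5·1 = -20
  -2*X*Z ↦ -2·2·1·1 = -4
  -3*Y**2 ↦ -3·1·25·1 = -75
  Y*Z ↦ 1·1·5·1 = 5
  3*Z**2 ↦ 3·1·1·1 = 3
Sum: F(2, 5, 1) = (-12) + (-20) + (-4) + (-75) + (5) + (3) = -103.
Reducing mod 7: -103 ≡ 2 (mod 7).
Since F(a, b, c) ≡ 2 ≠ 0 (mod 7), P does NOT lie on the curve.


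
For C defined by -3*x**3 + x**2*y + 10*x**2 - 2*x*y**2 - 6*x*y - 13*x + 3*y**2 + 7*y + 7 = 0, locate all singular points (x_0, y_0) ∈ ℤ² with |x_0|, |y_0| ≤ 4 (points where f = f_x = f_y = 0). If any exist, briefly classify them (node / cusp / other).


Singular points: {(1, -1)}; classification: cusp.

Compute partial derivatives:
  f_x = -9*x**2 + 2*x*y + 20*x - 2*y**2 - 6*y - 13.
  f_y = x**2 - 4*x*y - 6*x + 6*y + 7.
Scan x_0 ∈ {−4, ..., 4}. For each x_0, f_y(x_0, y) is a polynomial in y; find its integer roots y ∈ {−4, ..., 4}, then test f_x and f at those candidates.
  x = -4: f_y(-4, y) = 22*y + 47; no integer root y with |y| ≤ 4.
  x = -3: f_y(-3, y) = 18*y + 34; no integer root y with |y| ≤ 4.
  x = -2: f_y(-2, y) = 14*y + 23; no integer root y with |y| ≤ 4.
  x = -1: f_y(-1, y) = 10*y + 14; no integer root y with |y| ≤ 4.
  x = 0: f_y(0, y) = 6*y + 7; no integer root y with |y| ≤ 4.
  x = 1: f_y(1, y) = 2*y + 2; vanishes at y ∈ {-1}. (1, -1): f_x = 0, f = 0 — SINGULAR.
  x = 2: f_y(2, y) = -2*y - 1; no integer root y with |y| ≤ 4.
  x = 3: f_y(3, y) = -6*y - 2; no integer root y with |y| ≤ 4.
  x = 4: f_y(4, y) = -10*y - 1; no integer root y with |y| ≤ 4.
Only singular point on the grid: (1, -1).
Classify: substitute x = 1 + u, y = -1 + v and expand: f = -3*u**3 + u**2*v - 2*u*v**2 + v**2.
No constant or linear terms (consistent with a singular point). Quadratic part: v**2. Cubic part: -3*u**3 + u**2*v - 2*u*v**2.
The quadratic part v**2 is a perfect square, so there is a single (double) tangent line v = 0, i.e. y = -1. Restricting the cubic part to that line (v = 0) leaves -3*u**3 ≠ 0, so f is not divisible by v and the branch is v² ≈ 3*u**3 to lowest order — this is a cusp.
Classification: cusp.


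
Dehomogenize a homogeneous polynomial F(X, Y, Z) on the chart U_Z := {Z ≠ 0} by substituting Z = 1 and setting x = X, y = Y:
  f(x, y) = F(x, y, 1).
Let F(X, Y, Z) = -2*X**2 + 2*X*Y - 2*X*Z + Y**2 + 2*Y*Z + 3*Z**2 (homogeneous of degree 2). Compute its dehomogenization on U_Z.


f(x, y) = -2*x**2 + 2*x*y - 2*x + y**2 + 2*y + 3

On U_Z we set Z = 1. Each monomial c·X^i·Y^j·Z^k in F becomes c·x^i·y^j·1^k = c·x^i·y^j.
Substituting Z = 1: F(X, Y, 1) = -2*x**2 + 2*x*y - 2*x + y**2 + 2*y + 3.
Note: deg(f) ≤ deg(F) = 2; strict inequality happens when F is divisible by Z (lost terms).


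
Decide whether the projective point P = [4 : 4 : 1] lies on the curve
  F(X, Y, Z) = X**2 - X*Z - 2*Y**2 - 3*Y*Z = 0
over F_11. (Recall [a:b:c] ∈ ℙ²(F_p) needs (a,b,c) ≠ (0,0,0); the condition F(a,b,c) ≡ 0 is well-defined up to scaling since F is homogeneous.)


F(4,4,1) ≡ 1 (mod 11); P is NOT on the curve.

Evaluate F(4, 4, 1) term-by-term (mod 11).
  X**2 ↦ 1·16·1·1 = 16
  -X*Z ↦ -1·4·1·1 = -4
  -2*Y**2 ↦ -2·1·16·1 = -32
  -3*Y*Z ↦ -3·1·4·1 = -12
Sum: F(4, 4, 1) = (16) + (-4) + (-32) + (-12) = -32.
Reducing mod 11: -32 ≡ 1 (mod 11).
Since F(a, b, c) ≡ 1 ≠ 0 (mod 11), P does NOT lie on the curve.


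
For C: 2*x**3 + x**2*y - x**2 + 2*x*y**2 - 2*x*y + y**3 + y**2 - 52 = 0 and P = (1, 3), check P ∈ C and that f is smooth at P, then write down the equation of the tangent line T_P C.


Tangent line at P: 22*x + 44*y - 154 = 0.

Step 1: f(1, 3) = 0, so P lies on C.
Step 2: partial derivatives
  f_x(x, y) = 6*x**2 + 2*x*y - 2*x + 2*y**2 - 2*y, f_y(x, y) = x**2 + 4*x*y - 2*x + 3*y**2 + 2*y.
  f_x(P) = 22, f_y(P) = 44 (gradient nonzero, so P is smooth).
Step 3: tangent line at P: 22·(x − 1) + 44·(y − 3) = 0.
Expanding: 22*x + 44*y - 154 = 0.


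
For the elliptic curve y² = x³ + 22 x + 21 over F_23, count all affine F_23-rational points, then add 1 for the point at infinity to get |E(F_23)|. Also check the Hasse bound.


Affine points = {(2, 2), (2, 21), (4, 9), (4, 14), (5, 7), (5, 16), (6, 1), (6, 22), (7, 9), (7, 14), (12, 9), (12, 14), (15, 0), (17, 8), (17, 15), (18, 4), (18, 19)}; affine count = 17; |E(F_23)| = 18.

Discriminant check: Δ ∝ 4a³ + 27b² = 4·22³ + 27·21² = 4·10648 + 27·441 ≡ 12 (mod 23). Nonzero ⇒ E is nonsingular.
For each x ∈ F_23, compute rhs = x³ + 22·x + 21 mod 23, then count y ∈ F_23 with y² ≡ rhs.
  x = 0: rhs = 21, matching y values: none (0 points).
  x = 1: rhs = 21, matching y values: none (0 points).
  x = 2: rhs = 4, matching y values: 2, 21 (2 points).
  x = 3: rhs = 22, matching y values: none (0 points).
  x = 4: rhs = 12, matching y values: 9, 14 (2 points).
  x = 5: rhs = 3, matching y values: 7, 16 (2 points).
  x = 6: rhs = 1, matching y values: 1, 22 (2 points).
  x = 7: rhs = 12, matching y values: 9, 14 (2 points).
  x = 8: rhs = 19, matching y values: none (0 points).
  x = 9: rhs = 5, matching y values: none (0 points).
  x = 10: rhs = 22, matching y values: none (0 points).
  x = 11: rhs = 7, matching y values: none (0 points).
  x = 12: rhs = 12, matching y values: 9, 14 (2 points).
  x = 13: rhs = 20, matching y values: none (0 points).
  x = 14: rhs = 14, matching y values: none (0 points).
  x = 15: rhs = 0, matching y values: 0 (1 points).
  x = 16: rhs = 7, matching y values: none (0 points).
  x = 17: rhs = 18, matching y values: 8, 15 (2 points).
  x = 18: rhs = 16, matching y values: 4, 19 (2 points).
  x = 19: rhs = 7, matching y values: none (0 points).
  x = 20: rhs = 20, matching y values: none (0 points).
  x = 21: rhs = 15, matching y values: none (0 points).
  x = 22: rhs = 21, matching y values: none (0 points).
Total affine count: 17.
Full point count |E(F_23)| = 17 + 1 = 18.
Hasse bound: |18 − (23+1)| = |-6| = 6 ≤ 2√23 ≈ 9.5917 ✓.


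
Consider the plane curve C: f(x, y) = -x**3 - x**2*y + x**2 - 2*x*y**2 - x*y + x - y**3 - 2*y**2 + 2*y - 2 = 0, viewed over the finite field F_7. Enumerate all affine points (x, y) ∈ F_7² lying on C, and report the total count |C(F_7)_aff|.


Affine F_7-points: {(0, 2), (3, 2), (3, 5), (3, 6), (4, 3), (4, 5), (6, 1)}; count = 7.

For each of the 49 pairs (x, y) ∈ F_7², evaluate f(x, y) mod 7. Record the zeros.
  x = 0: [0↦5, 1↦4, 2↦0, 3↦1, 4↦1, 5↦1, 6↦2]  zeros at y ∈ {2}
  x = 1: [0↦6, 1↦1, 2↦3, 3↦6, 4↦4, 5↦5, 6↦3]  zeros at y ∈ ∅
  x = 2: [0↦3, 1↦6, 2↦5, 3↦1, 4↦2, 5↦2, 6↦2]  zeros at y ∈ ∅
  x = 3: [0↦4, 1↦6, 2↦0, 3↦1, 4↦3, 5↦0, 6↦0]  zeros at y ∈ {2, 5, 6}
  x = 4: [0↦3, 1↦2, 2↦3, 3↦0, 4↦1, 5↦0, 6↦5]  zeros at y ∈ {3, 5}
  x = 5: [0↦1, 1↦2, 2↦1, 3↦6, 4↦4, 5↦3, 6↦4]  zeros at y ∈ ∅
  x = 6: [0↦6, 1↦0, 2↦2, 3↦6, 4↦6, 5↦3, 6↦5]  zeros at y ∈ {1}
Collecting zeros: affine points = {(0, 2), (3, 2), (3, 5), (3, 6), (4, 3), (4, 5), (6, 1)}.
Total count |C(F_7)_aff| = 7.


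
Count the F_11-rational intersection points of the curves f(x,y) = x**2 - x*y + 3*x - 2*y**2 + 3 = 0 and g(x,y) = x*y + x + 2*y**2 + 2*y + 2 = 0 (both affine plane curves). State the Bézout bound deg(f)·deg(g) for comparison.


Common zeros: ∅; count = 0; Bézout bound = 4.

deg(f) = 2, deg(g) = 2, so Bézout bound = 4.
Scan x ∈ F_11. For each x, list the y ∈ F_11 with f(x, y) ≡ 0 and those with g(x, y) ≡ 0 (mod 11); the common zeros in that column are the intersection.
  x = 0: f ≡ 0 at y ∈ ∅; g ≡ 0 at y ∈ ∅; common: ∅.
  x = 1: f ≡ 0 at y ∈ ∅; g ≡ 0 at y ∈ ∅; common: ∅.
  x = 2: f ≡ 0 at y ∈ {3, 7}; g ≡ 0 at y ∈ ∅; common: ∅.
  x = 3: f ≡ 0 at y ∈ {5, 10}; g ≡ 0 at y ∈ ∅; common: ∅.
  x = 4: f ≡ 0 at y ∈ {10}; g ≡ 0 at y ∈ ∅; common: ∅.
  x = 5: f ≡ 0 at y ∈ ∅; g ≡ 0 at y ∈ {6, 7}; common: ∅.
  x = 6: f ≡ 0 at y ∈ ∅; g ≡ 0 at y ∈ {9}; common: ∅.
  x = 7: f ≡ 0 at y ∈ ∅; g ≡ 0 at y ∈ {4, 8}; common: ∅.
  x = 8: f ≡ 0 at y ∈ {9}; g ≡ 0 at y ∈ {1, 5}; common: ∅.
  x = 9: f ≡ 0 at y ∈ {3, 9}; g ≡ 0 at y ∈ {0}; common: ∅.
  x = 10: f ≡ 0 at y ∈ {1, 5}; g ≡ 0 at y ∈ {2, 3}; common: ∅.
Collecting: common zeros = ∅, so the count is 0.
Comparison with the Bézout bound: 0 ≤ 4 = deg(f)·deg(g), as expected for curves with no common component (the affine F_11-count falls short of the bound because intersections may lie at infinity, over extension fields, or carry multiplicity).


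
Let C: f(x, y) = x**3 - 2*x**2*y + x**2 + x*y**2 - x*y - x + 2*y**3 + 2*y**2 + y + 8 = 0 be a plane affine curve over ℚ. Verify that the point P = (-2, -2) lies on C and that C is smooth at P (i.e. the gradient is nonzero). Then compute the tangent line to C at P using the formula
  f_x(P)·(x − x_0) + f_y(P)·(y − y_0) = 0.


Tangent line at P: -3*x + 19*y + 32 = 0.

Step 1: f(-2, -2) = 0, so P lies on C.
Step 2: partial derivatives
  f_x(x, y) = 3*x**2 - 4*x*y + 2*x + y**2 - y - 1, f_y(x, y) = -2*x**2 + 2*x*y - x + 6*y**2 + 4*y + 1.
  f_x(P) = -3, f_y(P) = 19 (gradient nonzero, so P is smooth).
Step 3: tangent line at P: -3·(x − -2) + 19·(y − -2) = 0.
Expanding: -3*x + 19*y + 32 = 0.


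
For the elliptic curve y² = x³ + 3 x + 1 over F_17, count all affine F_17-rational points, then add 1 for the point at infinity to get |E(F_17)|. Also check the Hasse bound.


Affine points = {(0, 1), (0, 16), (2, 7), (2, 10), (4, 3), (4, 14), (7, 5), (7, 12), (9, 3), (9, 14), (14, 4), (14, 13), (15, 2), (15, 15)}; affine count = 14; |E(F_17)| = 15.

Discriminant check: Δ ∝ 4a³ + 27b² = 4·3³ + 27·1² = 4·27 + 27·1 ≡ 16 (mod 17). Nonzero ⇒ E is nonsingular.
For each x ∈ F_17, compute rhs = x³ + 3·x + 1 mod 17, then count y ∈ F_17 with y² ≡ rhs.
  x = 0: rhs = 1, matching y values: 1, 16 (2 points).
  x = 1: rhs = 5, matching y values: none (0 points).
  x = 2: rhs = 15, matching y values: 7, 10 (2 points).
  x = 3: rhs = 3, matching y values: none (0 points).
  x = 4: rhs = 9, matching y values: 3, 14 (2 points).
  x = 5: rhs = 5, matching y values: none (0 points).
  x = 6: rhs = 14, matching y values: none (0 points).
  x = 7: rhs = 8, matching y values: 5, 12 (2 points).
  x = 8: rhs = 10, matching y values: none (0 points).
  x = 9: rhs = 9, matching y values: 3, 14 (2 points).
  x = 10: rhs = 11, matching y values: none (0 points).
  x = 11: rhs = 5, matching y values: none (0 points).
  x = 12: rhs = 14, matching y values: none (0 points).
  x = 13: rhs = 10, matching y values: none (0 points).
  x = 14: rhs = 16, matching y values: 4, 13 (2 points).
  x = 15: rhs = 4, matching y values: 2, 15 (2 points).
  x = 16: rhs = 14, matching y values: none (0 points).
Total affine count: 14.
Full point count |E(F_17)| = 14 + 1 = 15.
Hasse bound: |15 − (17+1)| = |-3| = 3 ≤ 2√17 ≈ 8.2462 ✓.


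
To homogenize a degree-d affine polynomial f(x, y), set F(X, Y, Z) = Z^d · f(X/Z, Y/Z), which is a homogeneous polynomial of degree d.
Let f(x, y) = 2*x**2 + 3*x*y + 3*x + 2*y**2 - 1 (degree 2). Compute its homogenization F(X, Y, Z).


F(X, Y, Z) = 2*X**2 + 3*X*Y + 3*X*Z + 2*Y**2 - Z**2

deg(f) = 2.
Substitute x = X/Z, y = Y/Z into f, then multiply by Z^2.
  monomial 2·x^2·y^0 ↦ 2·X^2·Y^0·Z^0.
  monomial 3·x^1·y^1 ↦ 3·X^1·Y^1·Z^0.
  monomial 3·x^1·y^0 ↦ 3·X^1·Y^0·Z^1.
  monomial 2·x^0·y^2 ↦ 2·X^0·Y^2·Z^0.
  monomial -1·x^0·y^0 ↦ -1·X^0·Y^0·Z^2.
Collecting: F(X, Y, Z) = 2*X**2 + 3*X*Y + 3*X*Z + 2*Y**2 - Z**2.


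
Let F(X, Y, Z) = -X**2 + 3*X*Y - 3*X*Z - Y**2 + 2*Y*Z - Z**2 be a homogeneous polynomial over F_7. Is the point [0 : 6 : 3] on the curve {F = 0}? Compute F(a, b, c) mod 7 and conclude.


F(0,6,3) ≡ 5 (mod 7); P is NOT on the curve.

Evaluate F(0, 6, 3) term-by-term (mod 7).
  -X**2 ↦ -1·0·1·1 = 0
  3*X*Y ↦ 3·0·6·1 = 0
  -3*X*Z ↦ -3·0·1·3 = 0
  -Y**2 ↦ -1·1·36·1 = -36
  2*Y*Z ↦ 2·1·6·3 = 36
  -Z**2 ↦ -1·1·1·9 = -9
Sum: F(0, 6, 3) = (0) + (0) + (0) + (-36) + (36) + (-9) = -9.
Reducing mod 7: -9 ≡ 5 (mod 7).
Since F(a, b, c) ≡ 5 ≠ 0 (mod 7), P does NOT lie on the curve.


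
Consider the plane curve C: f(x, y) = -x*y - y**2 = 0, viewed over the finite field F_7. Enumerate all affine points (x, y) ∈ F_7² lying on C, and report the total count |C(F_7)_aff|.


Affine F_7-points: {(0, 0), (1, 0), (1, 6), (2, 0), (2, 5), (3, 0), (3, 4), (4, 0), (4, 3), (5, 0), (5, 2), (6, 0), (6, 1)}; count = 13.

For each of the 49 pairs (x, y) ∈ F_7², evaluate f(x, y) mod 7. Record the zeros.
  x = 0: [0↦0, 1↦6, 2↦3, 3↦5, 4↦5, 5↦3, 6↦6]  zeros at y ∈ {0}
  x = 1: [0↦0, 1↦5, 2↦1, 3↦2, 4↦1, 5↦5, 6↦0]  zeros at y ∈ {0, 6}
  x = 2: [0↦0, 1↦4, 2↦6, 3↦6, 4↦4, 5↦0, 6↦1]  zeros at y ∈ {0, 5}
  x = 3: [0↦0, 1↦3, 2↦4, 3↦3, 4↦0, 5↦2, 6↦2]  zeros at y ∈ {0, 4}
  x = 4: [0↦0, 1↦2, 2↦2, 3↦0, 4↦3, 5↦4, 6↦3]  zeros at y ∈ {0, 3}
  x = 5: [0↦0, 1↦1, 2↦0, 3↦4, 4↦6, 5↦6, 6↦4]  zeros at y ∈ {0, 2}
  x = 6: [0↦0, 1↦0, 2↦5, 3↦1, 4↦2, 5↦1, 6↦5]  zeros at y ∈ {0, 1}
Collecting zeros: affine points = {(0, 0), (1, 0), (1, 6), (2, 0), (2, 5), (3, 0), (3, 4), (4, 0), (4, 3), (5, 0), (5, 2), (6, 0), (6, 1)}.
Total count |C(F_7)_aff| = 13.


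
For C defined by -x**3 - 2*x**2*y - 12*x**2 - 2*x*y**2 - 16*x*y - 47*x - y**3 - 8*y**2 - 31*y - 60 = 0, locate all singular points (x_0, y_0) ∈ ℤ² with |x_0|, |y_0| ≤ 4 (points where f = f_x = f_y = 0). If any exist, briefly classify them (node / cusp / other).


Singular points: {(-3, -1)}; classification: node.

Compute partial derivatives:
  f_x = -3*x**2 - 4*x*y - 24*x - 2*y**2 - 16*y - 47.
  f_y = -2*x**2 - 4*x*y - 16*x - 3*y**2 - 16*y - 31.
Scan x_0 ∈ {−4, ..., 4}. For each x_0, f_y(x_0, y) is a polynomial in y; find its integer roots y ∈ {−4, ..., 4}, then test f_x and f at those candidates.
  x = -4: f_y(-4, y) = 1 - 3*y**2; no integer root y with |y| ≤ 4.
  x = -3: f_y(-3, y) = -3*y**2 - 4*y - 1; vanishes at y ∈ {-1}. (-3, -1): f_x = 0, f = 0 — SINGULAR.
  x = -2: f_y(-2, y) = -3*y**2 - 8*y - 7; no integer root y with |y| ≤ 4.
  x = -1: f_y(-1, y) = -3*y**2 - 12*y - 17; no integer root y with |y| ≤ 4.
  x = 0: f_y(0, y) = -3*y**2 - 16*y - 31; no integer root y with |y| ≤ 4.
  x = 1: f_y(1, y) = -3*y**2 - 20*y - 49; no integer root y with |y| ≤ 4.
  x = 2: f_y(2, y) = -3*y**2 - 24*y - 71; no integer root y with |y| ≤ 4.
  x = 3: f_y(3, y) = -3*y**2 - 28*y - 97; no integer root y with |y| ≤ 4.
  x = 4: f_y(4, y) = -3*y**2 - 32*y - 127; no integer root y with |y| ≤ 4.
Only singular point on the grid: (-3, -1).
Classify: substitute x = -3 + u, y = -1 + v and expand: f = -u**3 - 2*u**2*v - u**2 - 2*u*v**2 - v**3 + v**2.
No constant or linear terms (consistent with a singular point). Quadratic part: -u**2 + v**2. Cubic part: -u**3 - 2*u**2*v - 2*u*v**2 - v**3.
The quadratic part v**2 - u**2 = (v − u)(v + u) splits into two distinct linear factors, so there are two distinct tangent lines y − -1 = ±(x − -3) — this is a node (ordinary double point).
Classification: node.


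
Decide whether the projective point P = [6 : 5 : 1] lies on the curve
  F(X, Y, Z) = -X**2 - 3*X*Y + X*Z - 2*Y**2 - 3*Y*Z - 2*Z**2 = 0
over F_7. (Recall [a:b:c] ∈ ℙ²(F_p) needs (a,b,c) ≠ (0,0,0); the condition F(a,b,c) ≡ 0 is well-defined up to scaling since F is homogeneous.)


F(6,5,1) ≡ 2 (mod 7); P is NOT on the curve.

Evaluate F(6, 5, 1) term-by-term (mod 7).
  -X**2 ↦ -1·36·1·1 = -36
  -3*X*Y ↦ -3·6·5·1 = -90
  X*Z ↦ 1·6·1·1 = 6
  -2*Y**2 ↦ -2·1·25·1 = -50
  -3*Y*Z ↦ -3·1·5·1 = -15
  -2*Z**2 ↦ -2·1·1·1 = -2
Sum: F(6, 5, 1) = (-36) + (-90) + (6) + (-50) + (-15) + (-2) = -187.
Reducing mod 7: -187 ≡ 2 (mod 7).
Since F(a, b, c) ≡ 2 ≠ 0 (mod 7), P does NOT lie on the curve.


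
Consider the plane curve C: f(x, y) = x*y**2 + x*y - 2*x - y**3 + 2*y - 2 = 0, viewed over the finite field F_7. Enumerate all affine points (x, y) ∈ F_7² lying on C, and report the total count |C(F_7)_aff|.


Affine F_7-points: {(2, 6), (3, 3), (4, 4), (5, 2), (6, 0)}; count = 5.

For each of the 49 pairs (x, y) ∈ F_7², evaluate f(x, y) mod 7. Record the zeros.
  x = 0: [0↦5, 1↦6, 2↦1, 3↦5, 4↦5, 5↦2, 6↦4]  zeros at y ∈ ∅
  x = 1: [0↦3, 1↦6, 2↦5, 3↦1, 4↦2, 5↦2, 6↦2]  zeros at y ∈ ∅
  x = 2: [0↦1, 1↦6, 2↦2, 3↦4, 4↦6, 5↦2, 6↦0]  zeros at y ∈ {6}
  x = 3: [0↦6, 1↦6, 2↦6, 3↦0, 4↦3, 5↦2, 6↦5]  zeros at y ∈ {3}
  x = 4: [0↦4, 1↦6, 2↦3, 3↦3, 4↦0, 5↦2, 6↦3]  zeros at y ∈ {4}
  x = 5: [0↦2, 1↦6, 2↦0, 3↦6, 4↦4, 5↦2, 6↦1]  zeros at y ∈ {2}
  x = 6: [0↦0, 1↦6, 2↦4, 3↦2, 4↦1, 5↦2, 6↦6]  zeros at y ∈ {0}
Collecting zeros: affine points = {(2, 6), (3, 3), (4, 4), (5, 2), (6, 0)}.
Total count |C(F_7)_aff| = 5.


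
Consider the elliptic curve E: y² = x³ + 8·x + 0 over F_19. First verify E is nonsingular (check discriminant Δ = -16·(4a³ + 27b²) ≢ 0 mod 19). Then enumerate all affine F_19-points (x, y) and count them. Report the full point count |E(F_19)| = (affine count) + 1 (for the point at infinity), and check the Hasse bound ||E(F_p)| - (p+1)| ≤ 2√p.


Affine points = {(0, 0), (1, 3), (1, 16), (2, 9), (2, 10), (4, 1), (4, 18), (6, 6), (6, 13), (7, 0), (8, 5), (8, 14), (10, 4), (10, 15), (12, 0), (14, 5), (14, 14), (16, 5), (16, 14)}; affine count = 19; |E(F_19)| = 20.

Discriminant check: Δ ∝ 4a³ + 27b² = 4·8³ + 27·0² = 4·512 + 27·0 ≡ 15 (mod 19). Nonzero ⇒ E is nonsingular.
For each x ∈ F_19, compute rhs = x³ + 8·x + 0 mod 19, then count y ∈ F_19 with y² ≡ rhs.
  x = 0: rhs = 0, matching y values: 0 (1 points).
  x = 1: rhs = 9, matching y values: 3, 16 (2 points).
  x = 2: rhs = 5, matching y values: 9, 10 (2 points).
  x = 3: rhs = 13, matching y values: none (0 points).
  x = 4: rhs = 1, matching y values: 1, 18 (2 points).
  x = 5: rhs = 13, matching y values: none (0 points).
  x = 6: rhs = 17, matching y values: 6, 13 (2 points).
  x = 7: rhs = 0, matching y values: 0 (1 points).
  x = 8: rhs = 6, matching y values: 5, 14 (2 points).
  x = 9: rhs = 3, matching y values: none (0 points).
  x = 10: rhs = 16, matching y values: 4, 15 (2 points).
  x = 11: rhs = 13, matching y values: none (0 points).
  x = 12: rhs = 0, matching y values: 0 (1 points).
  x = 13: rhs = 2, matching y values: none (0 points).
  x = 14: rhs = 6, matching y values: 5, 14 (2 points).
  x = 15: rhs = 18, matching y values: none (0 points).
  x = 16: rhs = 6, matching y values: 5, 14 (2 points).
  x = 17: rhs = 14, matching y values: none (0 points).
  x = 18: rhs = 10, matching y values: none (0 points).
Total affine count: 19.
Full point count |E(F_19)| = 19 + 1 = 20.
Hasse bound: |20 − (19+1)| = |0| = 0 ≤ 2√19 ≈ 8.7178 ✓.


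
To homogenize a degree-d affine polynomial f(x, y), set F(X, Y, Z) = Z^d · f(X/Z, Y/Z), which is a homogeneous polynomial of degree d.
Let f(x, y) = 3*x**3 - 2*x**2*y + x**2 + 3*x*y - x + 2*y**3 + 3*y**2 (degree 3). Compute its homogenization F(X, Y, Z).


F(X, Y, Z) = 3*X**3 - 2*X**2*Y + X**2*Z + 3*X*Y*Z - X*Z**2 + 2*Y**3 + 3*Y**2*Z

deg(f) = 3.
Substitute x = X/Z, y = Y/Z into f, then multiply by Z^3.
  monomial 3·x^3·y^0 ↦ 3·X^3·Y^0·Z^0.
  monomial -2·x^2·y^1 ↦ -2·X^2·Y^1·Z^0.
  monomial 1·x^2·y^0 ↦ 1·X^2·Y^0·Z^1.
  monomial 3·x^1·y^1 ↦ 3·X^1·Y^1·Z^1.
  monomial -1·x^1·y^0 ↦ -1·X^1·Y^0·Z^2.
  monomial 2·x^0·y^3 ↦ 2·X^0·Y^3·Z^0.
  monomial 3·x^0·y^2 ↦ 3·X^0·Y^2·Z^1.
Collecting: F(X, Y, Z) = 3*X**3 - 2*X**2*Y + X**2*Z + 3*X*Y*Z - X*Z**2 + 2*Y**3 + 3*Y**2*Z.


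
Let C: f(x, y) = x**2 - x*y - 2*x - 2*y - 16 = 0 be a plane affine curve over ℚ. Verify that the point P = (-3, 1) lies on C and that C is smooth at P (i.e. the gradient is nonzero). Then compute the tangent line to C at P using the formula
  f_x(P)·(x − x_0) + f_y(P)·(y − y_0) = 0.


Tangent line at P: -9*x + y - 28 = 0.

Step 1: f(-3, 1) = 0, so P lies on C.
Step 2: partial derivatives
  f_x(x, y) = 2*x - y - 2, f_y(x, y) = -x - 2.
  f_x(P) = -9, f_y(P) = 1 (gradient nonzero, so P is smooth).
Step 3: tangent line at P: -9·(x − -3) + 1·(y − 1) = 0.
Expanding: -9*x + y - 28 = 0.


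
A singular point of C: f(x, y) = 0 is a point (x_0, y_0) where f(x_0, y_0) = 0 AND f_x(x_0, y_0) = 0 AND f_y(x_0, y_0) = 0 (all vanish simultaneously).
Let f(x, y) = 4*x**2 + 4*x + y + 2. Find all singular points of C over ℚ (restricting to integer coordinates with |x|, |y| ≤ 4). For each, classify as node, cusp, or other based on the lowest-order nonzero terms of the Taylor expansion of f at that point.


No singular points in the scanned grid; C is smooth there.

Compute partial derivatives:
  f_x = 8*x + 4.
  f_y = 1.
f_y = 1 is a nonzero constant, so f_y never vanishes: no point (x, y) can satisfy f = f_x = f_y = 0. In particular no (x, y) ∈ {−4, ..., 4}² is singular; the curve is smooth.


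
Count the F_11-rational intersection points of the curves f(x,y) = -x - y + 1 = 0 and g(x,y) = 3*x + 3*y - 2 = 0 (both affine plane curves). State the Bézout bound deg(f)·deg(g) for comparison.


Common zeros: ∅; count = 0; Bézout bound = 1.

deg(f) = 1, deg(g) = 1, so Bézout bound = 1.
Scan x ∈ F_11. For each x, list the y ∈ F_11 with f(x, y) ≡ 0 and those with g(x, y) ≡ 0 (mod 11); the common zeros in that column are the intersection.
  x = 0: f ≡ 0 at y ∈ {1}; g ≡ 0 at y ∈ {8}; common: ∅.
  x = 1: f ≡ 0 at y ∈ {0}; g ≡ 0 at y ∈ {7}; common: ∅.
  x = 2: f ≡ 0 at y ∈ {10}; g ≡ 0 at y ∈ {6}; common: ∅.
  x = 3: f ≡ 0 at y ∈ {9}; g ≡ 0 at y ∈ {5}; common: ∅.
  x = 4: f ≡ 0 at y ∈ {8}; g ≡ 0 at y ∈ {4}; common: ∅.
  x = 5: f ≡ 0 at y ∈ {7}; g ≡ 0 at y ∈ {3}; common: ∅.
  x = 6: f ≡ 0 at y ∈ {6}; g ≡ 0 at y ∈ {2}; common: ∅.
  x = 7: f ≡ 0 at y ∈ {5}; g ≡ 0 at y ∈ {1}; common: ∅.
  x = 8: f ≡ 0 at y ∈ {4}; g ≡ 0 at y ∈ {0}; common: ∅.
  x = 9: f ≡ 0 at y ∈ {3}; g ≡ 0 at y ∈ {10}; common: ∅.
  x = 10: f ≡ 0 at y ∈ {2}; g ≡ 0 at y ∈ {9}; common: ∅.
Collecting: common zeros = ∅, so the count is 0.
Comparison with the Bézout bound: 0 ≤ 1 = deg(f)·deg(g), as expected for curves with no common component (the affine F_11-count falls short of the bound because intersections may lie at infinity, over extension fields, or carry multiplicity).


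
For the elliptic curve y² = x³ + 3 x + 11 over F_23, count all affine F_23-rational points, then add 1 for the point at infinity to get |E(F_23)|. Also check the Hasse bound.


Affine points = {(2, 5), (2, 18), (3, 1), (3, 22), (4, 8), (4, 15), (5, 6), (5, 17), (8, 8), (8, 15), (9, 10), (9, 13), (10, 11), (10, 12), (11, 8), (11, 15), (12, 2), (12, 21), (13, 4), (13, 19), (15, 2), (15, 21), (18, 3), (18, 20), (19, 2), (19, 21)}; affine count = 26; |E(F_23)| = 27.

Discriminant check: Δ ∝ 4a³ + 27b² = 4·3³ + 27·11² = 4·27 + 27·121 ≡ 17 (mod 23). Nonzero ⇒ E is nonsingular.
For each x ∈ F_23, compute rhs = x³ + 3·x + 11 mod 23, then count y ∈ F_23 with y² ≡ rhs.
  x = 0: rhs = 11, matching y values: none (0 points).
  x = 1: rhs = 15, matching y values: none (0 points).
  x = 2: rhs = 2, matching y values: 5, 18 (2 points).
  x = 3: rhs = 1, matching y values: 1, 22 (2 points).
  x = 4: rhs = 18, matching y values: 8, 15 (2 points).
  x = 5: rhs = 13, matching y values: 6, 17 (2 points).
  x = 6: rhs = 15, matching y values: none (0 points).
  x = 7: rhs = 7, matching y values: none (0 points).
  x = 8: rhs = 18, matching y values: 8, 15 (2 points).
  x = 9: rhs = 8, matching y values: 10, 13 (2 points).
  x = 10: rhs = 6, matching y values: 11, 12 (2 points).
  x = 11: rhs = 18, matching y values: 8, 15 (2 points).
  x = 12: rhs = 4, matching y values: 2, 21 (2 points).
  x = 13: rhs = 16, matching y values: 4, 19 (2 points).
  x = 14: rhs = 14, matching y values: none (0 points).
  x = 15: rhs = 4, matching y values: 2, 21 (2 points).
  x = 16: rhs = 15, matching y values: none (0 points).
  x = 17: rhs = 7, matching y values: none (0 points).
  x = 18: rhs = 9, matching y values: 3, 20 (2 points).
  x = 19: rhs = 4, matching y values: 2, 21 (2 points).
  x = 20: rhs = 21, matching y values: none (0 points).
  x = 21: rhs = 20, matching y values: none (0 points).
  x = 22: rhs = 7, matching y values: none (0 points).
Total affine count: 26.
Full point count |E(F_23)| = 26 + 1 = 27.
Hasse bound: |27 − (23+1)| = |3| = 3 ≤ 2√23 ≈ 9.5917 ✓.


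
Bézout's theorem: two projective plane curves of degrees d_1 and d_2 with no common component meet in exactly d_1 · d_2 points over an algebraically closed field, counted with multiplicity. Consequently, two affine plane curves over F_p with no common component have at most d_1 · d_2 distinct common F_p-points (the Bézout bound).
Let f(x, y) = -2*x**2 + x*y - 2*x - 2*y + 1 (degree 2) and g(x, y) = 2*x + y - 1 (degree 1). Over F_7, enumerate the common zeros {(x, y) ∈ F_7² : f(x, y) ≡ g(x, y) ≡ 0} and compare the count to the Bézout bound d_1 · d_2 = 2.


Common zeros: {(3, 2)}; count = 1; Bézout bound = 2.

deg(f) = 2, deg(g) = 1, so Bézout bound = 2.
Scan x ∈ F_7. For each x, list the y ∈ F_7 with f(x, y) ≡ 0 and those with g(x, y) ≡ 0 (mod 7); the common zeros in that column are the intersection.
  x = 0: f ≡ 0 at y ∈ {4}; g ≡ 0 at y ∈ {1}; common: ∅.
  x = 1: f ≡ 0 at y ∈ {4}; g ≡ 0 at y ∈ {6}; common: ∅.
  x = 2: f ≡ 0 at y ∈ ∅; g ≡ 0 at y ∈ {4}; common: ∅.
  x = 3: f ≡ 0 at y ∈ {2}; g ≡ 0 at y ∈ {2}; common: {2}.
  x = 4: f ≡ 0 at y ∈ {2}; g ≡ 0 at y ∈ {0}; common: ∅.
  x = 5: f ≡ 0 at y ∈ {1}; g ≡ 0 at y ∈ {5}; common: ∅.
  x = 6: f ≡ 0 at y ∈ {5}; g ≡ 0 at y ∈ {3}; common: ∅.
Collecting: common zeros = {(3, 2)}, so the count is 1.
Comparison with the Bézout bound: 1 ≤ 2 = deg(f)·deg(g), as expected for curves with no common component (the affine F_7-count falls short of the bound because intersections may lie at infinity, over extension fields, or carry multiplicity).


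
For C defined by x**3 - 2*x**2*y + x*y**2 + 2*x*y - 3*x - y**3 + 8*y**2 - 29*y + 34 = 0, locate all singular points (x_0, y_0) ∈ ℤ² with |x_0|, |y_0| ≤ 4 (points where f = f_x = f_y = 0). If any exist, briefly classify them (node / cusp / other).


Singular points: {(2, 3)}; classification: cusp.

Compute partial derivatives:
  f_x = 3*x**2 - 4*x*y + y**2 + 2*y - 3.
  f_y = -2*x**2 + 2*x*y + 2*x - 3*y**2 + 16*y - 29.
Scan x_0 ∈ {−4, ..., 4}. For each x_0, f_y(x_0, y) is a polynomial in y; find its integer roots y ∈ {−4, ..., 4}, then test f_x and f at those candidates.
  x = -4: f_y(-4, y) = -3*y**2 + 8*y - 69; no integer root y with |y| ≤ 4.
  x = -3: f_y(-3, y) = -3*y**2 + 10*y - 53; no integer root y with |y| ≤ 4.
  x = -2: f_y(-2, y) = -3*y**2 + 12*y - 41; no integer root y with |y| ≤ 4.
  x = -1: f_y(-1, y) = -3*y**2 + 14*y - 33; no integer root y with |y| ≤ 4.
  x = 0: f_y(0, y) = -3*y**2 + 16*y - 29; no integer root y with |y| ≤ 4.
  x = 1: f_y(1, y) = -3*y**2 + 18*y - 29; no integer root y with |y| ≤ 4.
  x = 2: f_y(2, y) = -3*y**2 + 20*y - 33; vanishes at y ∈ {3}. (2, 3): f_x = 0, f = 0 — SINGULAR.
  x = 3: f_y(3, y) = -3*y**2 + 22*y - 41; no integer root y with |y| ≤ 4.
  x = 4: f_y(4, y) = -3*y**2 + 24*y - 53; no integer root y with |y| ≤ 4.
Only singular point on the grid: (2, 3).
Classify: substitute x = 2 + u, y = 3 + v and expand: f = u**3 - 2*u**2*v + u*v**2 - v**3 + v**2.
No constant or linear terms (consistent with a singular point). Quadratic part: v**2. Cubic part: u**3 - 2*u**2*v + u*v**2 - v**3.
The quadratic part v**2 is a perfect square, so there is a single (double) tangent line v = 0, i.e. y = 3. Restricting the cubic part to that line (v = 0) leaves u**3 ≠ 0, so f is not divisible by v and the branch is v² ≈ -u**3 to lowest order — this is a cusp.
Classification: cusp.


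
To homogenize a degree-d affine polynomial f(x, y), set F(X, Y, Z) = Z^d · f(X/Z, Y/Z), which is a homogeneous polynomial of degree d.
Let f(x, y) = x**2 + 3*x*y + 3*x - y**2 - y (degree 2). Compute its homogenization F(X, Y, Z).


F(X, Y, Z) = X**2 + 3*X*Y + 3*X*Z - Y**2 - Y*Z

deg(f) = 2.
Substitute x = X/Z, y = Y/Z into f, then multiply by Z^2.
  monomial 1·x^2·y^0 ↦ 1·X^2·Y^0·Z^0.
  monomial 3·x^1·y^1 ↦ 3·X^1·Y^1·Z^0.
  monomial 3·x^1·y^0 ↦ 3·X^1·Y^0·Z^1.
  monomial -1·x^0·y^2 ↦ -1·X^0·Y^2·Z^0.
  monomial -1·x^0·y^1 ↦ -1·X^0·Y^1·Z^1.
Collecting: F(X, Y, Z) = X**2 + 3*X*Y + 3*X*Z - Y**2 - Y*Z.


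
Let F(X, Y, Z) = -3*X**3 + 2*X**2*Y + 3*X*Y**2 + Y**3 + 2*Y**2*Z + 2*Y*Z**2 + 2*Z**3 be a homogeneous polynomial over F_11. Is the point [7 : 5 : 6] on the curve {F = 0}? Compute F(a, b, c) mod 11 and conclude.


F(7,5,6) ≡ 4 (mod 11); P is NOT on the curve.

Evaluate F(7, 5, 6) term-by-term (mod 11).
  -3*X**3 ↦ -3·343·1·1 = -1029
  2*X**2*Y ↦ 2·49·5·1 = 490
  3*X*Y**2 ↦ 3·7·25·1 = 525
  Y**3 ↦ 1·1·125·1 = 125
  2*Y**2*Z ↦ 2·1·25·6 = 300
  2*Y*Z**2 ↦ 2·1·5·36 = 360
  2*Z**3 ↦ 2·1·1·216 = 432
Sum: F(7, 5, 6) = (-1029) + (490) + (525) + (125) + (300) + (360) + (432) = 1203.
Reducing mod 11: 1203 ≡ 4 (mod 11).
Since F(a, b, c) ≡ 4 ≠ 0 (mod 11), P does NOT lie on the curve.


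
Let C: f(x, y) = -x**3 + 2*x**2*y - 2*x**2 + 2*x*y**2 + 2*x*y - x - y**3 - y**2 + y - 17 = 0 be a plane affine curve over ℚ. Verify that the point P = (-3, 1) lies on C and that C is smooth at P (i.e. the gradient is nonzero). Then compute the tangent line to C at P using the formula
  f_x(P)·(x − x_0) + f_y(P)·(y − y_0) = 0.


Tangent line at P: -24*x - 4*y - 68 = 0.

Step 1: f(-3, 1) = 0, so P lies on C.
Step 2: partial derivatives
  f_x(x, y) = -3*x**2 + 4*x*y - 4*x + 2*y**2 + 2*y - 1, f_y(x, y) = 2*x**2 + 4*x*y + 2*x - 3*y**2 - 2*y + 1.
  f_x(P) = -24, f_y(P) = -4 (gradient nonzero, so P is smooth).
Step 3: tangent line at P: -24·(x − -3) + -4·(y − 1) = 0.
Expanding: -24*x - 4*y - 68 = 0.


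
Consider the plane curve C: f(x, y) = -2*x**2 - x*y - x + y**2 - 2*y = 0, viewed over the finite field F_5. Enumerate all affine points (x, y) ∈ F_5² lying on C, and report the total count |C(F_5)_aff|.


Affine F_5-points: {(0, 0), (0, 2), (1, 1), (1, 2), (2, 0), (2, 4), (3, 1), (3, 4), (4, 3)}; count = 9.

For each of the 25 pairs (x, y) ∈ F_5², evaluate f(x, y) mod 5. Record the zeros.
  x = 0: [0↦0, 1↦4, 2↦0, 3↦3, 4↦3]  zeros at y ∈ {0, 2}
  x = 1: [0↦2, 1↦0, 2↦0, 3↦2, 4↦1]  zeros at y ∈ {1, 2}
  x = 2: [0↦0, 1↦2, 2↦1, 3↦2, 4↦0]  zeros at y ∈ {0, 4}
  x = 3: [0↦4, 1↦0, 2↦3, 3↦3, 4↦0]  zeros at y ∈ {1, 4}
  x = 4: [0↦4, 1↦4, 2↦1, 3↦0, 4↦1]  zeros at y ∈ {3}
Collecting zeros: affine points = {(0, 0), (0, 2), (1, 1), (1, 2), (2, 0), (2, 4), (3, 1), (3, 4), (4, 3)}.
Total count |C(F_5)_aff| = 9.
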